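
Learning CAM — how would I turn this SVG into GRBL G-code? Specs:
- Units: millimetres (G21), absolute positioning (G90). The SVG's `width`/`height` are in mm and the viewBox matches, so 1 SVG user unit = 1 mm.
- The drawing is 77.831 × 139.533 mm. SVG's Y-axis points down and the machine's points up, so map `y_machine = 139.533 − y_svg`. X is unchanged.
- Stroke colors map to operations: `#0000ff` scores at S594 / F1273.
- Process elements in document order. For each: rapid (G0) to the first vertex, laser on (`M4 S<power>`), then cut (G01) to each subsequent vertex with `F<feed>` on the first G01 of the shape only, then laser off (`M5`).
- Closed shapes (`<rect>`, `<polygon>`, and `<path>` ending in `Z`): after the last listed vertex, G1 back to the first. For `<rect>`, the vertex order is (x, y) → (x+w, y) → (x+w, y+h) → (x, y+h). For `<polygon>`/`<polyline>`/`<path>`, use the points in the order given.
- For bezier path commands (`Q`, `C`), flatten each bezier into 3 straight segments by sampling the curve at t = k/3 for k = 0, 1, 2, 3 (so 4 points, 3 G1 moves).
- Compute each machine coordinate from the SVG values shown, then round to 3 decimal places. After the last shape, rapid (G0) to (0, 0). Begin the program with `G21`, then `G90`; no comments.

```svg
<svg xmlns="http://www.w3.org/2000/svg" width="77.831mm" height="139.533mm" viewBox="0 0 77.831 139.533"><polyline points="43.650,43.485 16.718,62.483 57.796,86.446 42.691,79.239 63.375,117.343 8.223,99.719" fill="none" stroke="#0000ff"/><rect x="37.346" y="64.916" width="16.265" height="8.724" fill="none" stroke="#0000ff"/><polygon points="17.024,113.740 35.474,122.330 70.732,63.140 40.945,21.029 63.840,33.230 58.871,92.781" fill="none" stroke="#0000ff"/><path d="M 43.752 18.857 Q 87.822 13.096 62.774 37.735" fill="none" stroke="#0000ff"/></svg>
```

1 u = 1 mm; y_m = 139.533 − y.

[1] `<polyline>` open polyline, #0000ff→score S594 F1273: (43.650,96.048) → (16.718,77.050) → (57.796,53.087) → (42.691,60.294) → (63.375,22.190) → (8.223,39.814)

[2] `<rect>` rectangle, #0000ff→score S594 F1273: (37.346,74.617) → (53.611,74.617) → (53.611,65.893) → (37.346,65.893) → (37.346,74.617) (closed)

[3] `<polygon>` closed polygon, #0000ff→score S594 F1273: (17.024,25.793) → (35.474,17.203) → (70.732,76.393) → (40.945,118.504) → (63.840,106.303) → (58.871,46.752) → (17.024,25.793) (closed)

[4] `<path>` quadratic bezier, #0000ff→score S594 F1273: (43.752,120.676) → (65.452,121.139) → (71.793,114.846) → (62.774,101.798)

G21
G90
G0 X43.650 Y96.048
M4 S594
G01 X16.718 Y77.050 F1273
G01 X57.796 Y53.087
G01 X42.691 Y60.294
G01 X63.375 Y22.190
G01 X8.223 Y39.814
M5
G0 X37.346 Y74.617
M4 S594
G01 X53.611 Y74.617 F1273
G01 X53.611 Y65.893
G01 X37.346 Y65.893
G01 X37.346 Y74.617
M5
G0 X17.024 Y25.793
M4 S594
G01 X35.474 Y17.203 F1273
G01 X70.732 Y76.393
G01 X40.945 Y118.504
G01 X63.840 Y106.303
G01 X58.871 Y46.752
G01 X17.024 Y25.793
M5
G0 X43.752 Y120.676
M4 S594
G01 X65.452 Y121.139 F1273
G01 X71.793 Y114.846
G01 X62.774 Y101.798
M5
G0 X0.000 Y0.000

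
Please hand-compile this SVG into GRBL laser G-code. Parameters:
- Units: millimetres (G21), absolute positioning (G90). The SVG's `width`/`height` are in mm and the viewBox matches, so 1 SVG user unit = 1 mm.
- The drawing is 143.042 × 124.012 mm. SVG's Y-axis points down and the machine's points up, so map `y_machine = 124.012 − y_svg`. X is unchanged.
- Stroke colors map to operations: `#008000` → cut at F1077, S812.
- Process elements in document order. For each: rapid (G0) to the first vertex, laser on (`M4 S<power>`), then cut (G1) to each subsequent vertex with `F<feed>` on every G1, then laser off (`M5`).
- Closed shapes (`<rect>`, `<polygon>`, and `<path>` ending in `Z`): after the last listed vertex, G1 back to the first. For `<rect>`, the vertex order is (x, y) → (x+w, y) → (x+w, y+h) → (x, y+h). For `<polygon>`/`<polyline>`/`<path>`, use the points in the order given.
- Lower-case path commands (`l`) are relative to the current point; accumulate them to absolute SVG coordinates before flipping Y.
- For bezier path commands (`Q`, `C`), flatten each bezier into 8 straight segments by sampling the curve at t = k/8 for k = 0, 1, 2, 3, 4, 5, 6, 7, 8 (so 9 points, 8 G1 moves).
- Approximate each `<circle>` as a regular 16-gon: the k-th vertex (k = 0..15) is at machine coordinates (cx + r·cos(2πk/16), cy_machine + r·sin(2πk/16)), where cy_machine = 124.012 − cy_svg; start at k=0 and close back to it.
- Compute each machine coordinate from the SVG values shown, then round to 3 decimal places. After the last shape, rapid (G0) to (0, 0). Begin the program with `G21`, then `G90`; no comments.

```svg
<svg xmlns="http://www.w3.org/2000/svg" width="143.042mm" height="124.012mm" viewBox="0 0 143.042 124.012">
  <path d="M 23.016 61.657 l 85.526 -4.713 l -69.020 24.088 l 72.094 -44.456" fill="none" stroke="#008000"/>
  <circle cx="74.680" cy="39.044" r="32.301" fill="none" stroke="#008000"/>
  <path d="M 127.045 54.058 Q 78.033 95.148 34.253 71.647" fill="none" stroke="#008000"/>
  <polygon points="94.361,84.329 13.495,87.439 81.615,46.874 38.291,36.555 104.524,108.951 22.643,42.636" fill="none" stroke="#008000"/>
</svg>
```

G21
G90
G0 X23.016 Y62.355
M4 S812
G1 X108.542 Y67.068 F1077
G1 X39.522 Y42.980 F1077
G1 X111.616 Y87.436 F1077
M5
G0 X106.981 Y84.968
M4 S812
G1 X104.522 Y97.329 F1077
G1 X97.520 Y107.808 F1077
G1 X87.041 Y114.810 F1077
G1 X74.680 Y117.269 F1077
G1 X62.319 Y114.810 F1077
G1 X51.840 Y107.808 F1077
G1 X44.838 Y97.329 F1077
G1 X42.379 Y84.968 F1077
G1 X44.838 Y72.607 F1077
G1 X51.840 Y62.128 F1077
G1 X62.319 Y55.126 F1077
G1 X74.680 Y52.667 F1077
G1 X87.041 Y55.126 F1077
G1 X97.520 Y62.128 F1077
G1 X104.522 Y72.607 F1077
G1 X106.981 Y84.968 F1077
M5
G0 X127.045 Y69.954
M4 S812
G1 X114.874 Y60.691 F1077
G1 X102.866 Y53.446 F1077
G1 X91.022 Y48.220 F1077
G1 X79.341 Y45.012 F1077
G1 X67.824 Y43.822 F1077
G1 X56.470 Y44.651 F1077
G1 X45.280 Y47.499 F1077
G1 X34.253 Y52.365 F1077
M5
G0 X94.361 Y39.683
M4 S812
G1 X13.495 Y36.573 F1077
G1 X81.615 Y77.138 F1077
G1 X38.291 Y87.457 F1077
G1 X104.524 Y15.061 F1077
G1 X22.643 Y81.376 F1077
G1 X94.361 Y39.683 F1077
M5
G0 X0.000 Y0.000

1 u = 1 mm; y_m = 124.012 − y.

[1] `<path>` open polyline, #008000→cut S812 F1077: (23.016,62.355) → (108.542,67.068) → (39.522,42.980) → (111.616,87.436)

[2] `<circle>` circle, #008000→cut S812 F1077: (106.981,84.968) → (104.522,97.329) → (97.520,107.808) → (87.041,114.810) → (74.680,117.269) → (62.319,114.810) → (51.840,107.808) → (44.838,97.329) → (42.379,84.968) → (44.838,72.607) → (51.840,62.128) → (62.319,55.126) → (74.680,52.667) → (87.041,55.126) → (97.520,62.128) → (104.522,72.607) → (106.981,84.968) (closed)

[3] `<path>` quadratic bezier, #008000→cut S812 F1077: (127.045,69.954) → (114.874,60.691) → (102.866,53.446) → (91.022,48.220) → (79.341,45.012) → (67.824,43.822) → (56.470,44.651) → (45.280,47.499) → (34.253,52.365)

[4] `<polygon>` closed polygon, #008000→cut S812 F1077: (94.361,39.683) → (13.495,36.573) → (81.615,77.138) → (38.291,87.457) → (104.524,15.061) → (22.643,81.376) → (94.361,39.683) (closed)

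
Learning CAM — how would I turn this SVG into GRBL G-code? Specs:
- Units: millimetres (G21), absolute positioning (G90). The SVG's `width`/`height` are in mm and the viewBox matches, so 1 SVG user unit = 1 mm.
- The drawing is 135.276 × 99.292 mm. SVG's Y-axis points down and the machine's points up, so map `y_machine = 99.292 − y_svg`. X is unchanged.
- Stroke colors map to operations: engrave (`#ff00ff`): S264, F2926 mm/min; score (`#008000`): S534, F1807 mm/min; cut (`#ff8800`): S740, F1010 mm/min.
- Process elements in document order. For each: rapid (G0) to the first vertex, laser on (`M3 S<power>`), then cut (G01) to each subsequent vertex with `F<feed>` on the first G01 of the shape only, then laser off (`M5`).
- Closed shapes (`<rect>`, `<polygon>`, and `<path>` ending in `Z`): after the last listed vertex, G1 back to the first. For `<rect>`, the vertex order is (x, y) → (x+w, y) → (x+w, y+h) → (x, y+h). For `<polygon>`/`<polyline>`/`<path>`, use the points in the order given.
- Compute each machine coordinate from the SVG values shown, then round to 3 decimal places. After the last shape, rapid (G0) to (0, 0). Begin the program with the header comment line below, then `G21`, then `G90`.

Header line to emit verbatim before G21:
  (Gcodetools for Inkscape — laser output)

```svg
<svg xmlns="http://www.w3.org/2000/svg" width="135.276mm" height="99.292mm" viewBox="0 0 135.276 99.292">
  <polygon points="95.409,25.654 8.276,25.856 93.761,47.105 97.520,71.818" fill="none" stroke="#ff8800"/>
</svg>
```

Since the viewBox matches the mm dimensions, user units are millimetres directly. The only transform is the Y-flip y_m = 99.292 − y_svg.

Shape 1 is a closed polygon drawn with `<polygon>`. Its stroke #ff8800 means cut at S740, F1010. After flipping Y the toolpath is (95.409,73.638) → (8.276,73.436) → (93.761,52.187) → (97.520,27.474) → (95.409,73.638), returning to the start.

(Gcodetools for Inkscape — laser output)
G21
G90
G0 X95.409 Y73.638
M3 S740
G01 X8.276 Y73.436 F1010
G01 X93.761 Y52.187
G01 X97.520 Y27.474
G01 X95.409 Y73.638
M5
G0 X0.000 Y0.000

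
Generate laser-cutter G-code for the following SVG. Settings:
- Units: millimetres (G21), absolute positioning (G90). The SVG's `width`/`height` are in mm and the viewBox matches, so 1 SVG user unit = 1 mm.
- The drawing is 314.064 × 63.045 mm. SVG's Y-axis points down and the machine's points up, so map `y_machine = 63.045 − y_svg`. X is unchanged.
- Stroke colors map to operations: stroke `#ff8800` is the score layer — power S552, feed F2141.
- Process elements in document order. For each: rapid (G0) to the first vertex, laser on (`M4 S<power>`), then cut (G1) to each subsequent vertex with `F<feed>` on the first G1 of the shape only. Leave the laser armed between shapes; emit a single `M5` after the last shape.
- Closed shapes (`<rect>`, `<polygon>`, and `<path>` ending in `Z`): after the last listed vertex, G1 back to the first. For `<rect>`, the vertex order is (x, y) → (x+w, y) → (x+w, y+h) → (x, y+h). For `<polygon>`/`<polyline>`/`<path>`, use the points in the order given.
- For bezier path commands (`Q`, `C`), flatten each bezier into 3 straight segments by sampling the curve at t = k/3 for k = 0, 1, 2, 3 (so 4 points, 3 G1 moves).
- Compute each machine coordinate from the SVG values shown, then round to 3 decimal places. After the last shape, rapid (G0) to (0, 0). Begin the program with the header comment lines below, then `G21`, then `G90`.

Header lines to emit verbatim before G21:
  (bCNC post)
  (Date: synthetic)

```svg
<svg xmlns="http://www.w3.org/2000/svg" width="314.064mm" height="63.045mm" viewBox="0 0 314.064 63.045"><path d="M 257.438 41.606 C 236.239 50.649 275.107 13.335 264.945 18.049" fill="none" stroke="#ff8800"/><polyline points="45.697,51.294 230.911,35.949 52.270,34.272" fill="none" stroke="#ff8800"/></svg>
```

(bCNC post)
(Date: synthetic)
G21
G90
G0 X257.438 Y21.439
M4 S552
G1 X252.221 Y24.575 F2141
G1 X262.804 Y38.974
G1 X264.945 Y44.996
G0 X45.697 Y11.751
M4 S552
G1 X230.911 Y27.096 F2141
G1 X52.270 Y28.773
M5
G0 X0.000 Y0.000

viewBox `0 0 314.064 63.045` with mm width/height → 1 unit = 1 mm. Flip: y_m = 63.045 − y_svg.

**Shape 1** — `<path>` cubic bezier, stroke `#ff8800` → score (S552, F2141). Control points (SVG): P0=(257.438,41.606), P1=(236.239,50.649), P2=(275.107,13.335), P3=(264.945,18.049); sampled at t=k/3. Machine vertices: (257.438,21.439) → (252.221,24.575) → (262.804,38.974) → (264.945,44.996). Open path.

**Shape 2** — `<polyline>` open polyline, stroke `#ff8800` → score (S552, F2141). Machine vertices: (45.697,11.751) → (230.911,27.096) → (52.270,28.773). Open path.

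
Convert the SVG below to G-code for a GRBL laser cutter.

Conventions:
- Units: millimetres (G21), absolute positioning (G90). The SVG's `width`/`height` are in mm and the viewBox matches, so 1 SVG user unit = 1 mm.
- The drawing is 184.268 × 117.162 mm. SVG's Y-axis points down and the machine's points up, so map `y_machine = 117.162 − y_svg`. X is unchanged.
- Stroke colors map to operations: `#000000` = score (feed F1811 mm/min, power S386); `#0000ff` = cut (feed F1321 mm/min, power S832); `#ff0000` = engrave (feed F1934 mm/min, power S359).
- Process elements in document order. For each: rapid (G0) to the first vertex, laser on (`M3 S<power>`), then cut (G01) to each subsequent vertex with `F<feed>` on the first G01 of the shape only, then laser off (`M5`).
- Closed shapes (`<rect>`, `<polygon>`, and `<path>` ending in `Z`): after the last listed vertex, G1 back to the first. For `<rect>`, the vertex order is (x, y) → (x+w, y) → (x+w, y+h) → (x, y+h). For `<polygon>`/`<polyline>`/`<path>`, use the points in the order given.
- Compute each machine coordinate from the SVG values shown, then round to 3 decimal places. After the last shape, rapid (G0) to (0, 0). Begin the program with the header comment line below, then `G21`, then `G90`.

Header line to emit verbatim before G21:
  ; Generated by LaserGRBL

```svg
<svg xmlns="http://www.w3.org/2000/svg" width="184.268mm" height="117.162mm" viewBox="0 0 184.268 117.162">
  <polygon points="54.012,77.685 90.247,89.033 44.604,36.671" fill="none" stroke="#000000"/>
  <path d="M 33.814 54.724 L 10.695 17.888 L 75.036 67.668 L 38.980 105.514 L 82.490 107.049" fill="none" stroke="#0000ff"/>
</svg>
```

viewBox `0 0 184.268 117.162` with mm width/height → 1 unit = 1 mm. Flip: y_m = 117.162 − y_svg.

**Shape 1** — `<polygon>` closed polygon, stroke `#000000` → score (S386, F1811). Machine vertices: (54.012,39.477) → (90.247,28.129) → (44.604,80.491) → (54.012,39.477). Closed: final G1 returns to the first vertex.

**Shape 2** — `<path>` open polyline, stroke `#0000ff` → cut (S832, F1321). Machine vertices: (33.814,62.438) → (10.695,99.274) → (75.036,49.494) → (38.980,11.648) → (82.490,10.113). Open path.

; Generated by LaserGRBL
G21
G90
G0 X54.012 Y39.477
M3 S386
G01 X90.247 Y28.129 F1811
G01 X44.604 Y80.491
G01 X54.012 Y39.477
M5
G0 X33.814 Y62.438
M3 S832
G01 X10.695 Y99.274 F1321
G01 X75.036 Y49.494
G01 X38.980 Y11.648
G01 X82.490 Y10.113
M5
G0 X0.000 Y0.000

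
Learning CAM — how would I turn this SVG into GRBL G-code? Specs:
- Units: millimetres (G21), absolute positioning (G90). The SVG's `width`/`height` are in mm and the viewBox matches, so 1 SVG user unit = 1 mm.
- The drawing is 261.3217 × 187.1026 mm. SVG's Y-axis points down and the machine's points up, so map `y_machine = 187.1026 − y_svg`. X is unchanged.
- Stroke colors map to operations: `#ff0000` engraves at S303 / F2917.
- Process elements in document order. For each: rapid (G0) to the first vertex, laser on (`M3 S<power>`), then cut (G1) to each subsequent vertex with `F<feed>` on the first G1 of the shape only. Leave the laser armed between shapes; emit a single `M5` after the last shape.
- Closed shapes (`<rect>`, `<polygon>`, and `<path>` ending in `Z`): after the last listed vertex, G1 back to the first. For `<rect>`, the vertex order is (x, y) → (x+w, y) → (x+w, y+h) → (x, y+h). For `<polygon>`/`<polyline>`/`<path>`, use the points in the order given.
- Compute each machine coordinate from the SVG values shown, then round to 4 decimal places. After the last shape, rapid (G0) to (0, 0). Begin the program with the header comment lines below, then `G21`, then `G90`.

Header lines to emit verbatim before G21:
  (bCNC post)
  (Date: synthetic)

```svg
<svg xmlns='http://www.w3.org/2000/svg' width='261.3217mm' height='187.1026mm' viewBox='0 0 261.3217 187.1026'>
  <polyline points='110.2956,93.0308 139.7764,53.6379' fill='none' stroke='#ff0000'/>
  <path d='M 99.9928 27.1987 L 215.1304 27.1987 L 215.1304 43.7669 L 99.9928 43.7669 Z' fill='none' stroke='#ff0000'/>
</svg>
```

(bCNC post)
(Date: synthetic)
G21
G90
G0 X110.2956 Y94.0718
M3 S303
G1 X139.7764 Y133.4647 F2917
G0 X99.9928 Y159.9039
M3 S303
G1 X215.1304 Y159.9039 F2917
G1 X215.1304 Y143.3357
G1 X99.9928 Y143.3357
G1 X99.9928 Y159.9039
M5
G0 X0.0000 Y0.0000

1 u = 1 mm; y_m = 187.1026 − y.

[1] `<polyline>` line segment, #ff0000→engrave S303 F2917: (110.2956,94.0718) → (139.7764,133.4647)

[2] `<path>` rectangle, #ff0000→engrave S303 F2917: (99.9928,159.9039) → (215.1304,159.9039) → (215.1304,143.3357) → (99.9928,143.3357) → (99.9928,159.9039) (closed)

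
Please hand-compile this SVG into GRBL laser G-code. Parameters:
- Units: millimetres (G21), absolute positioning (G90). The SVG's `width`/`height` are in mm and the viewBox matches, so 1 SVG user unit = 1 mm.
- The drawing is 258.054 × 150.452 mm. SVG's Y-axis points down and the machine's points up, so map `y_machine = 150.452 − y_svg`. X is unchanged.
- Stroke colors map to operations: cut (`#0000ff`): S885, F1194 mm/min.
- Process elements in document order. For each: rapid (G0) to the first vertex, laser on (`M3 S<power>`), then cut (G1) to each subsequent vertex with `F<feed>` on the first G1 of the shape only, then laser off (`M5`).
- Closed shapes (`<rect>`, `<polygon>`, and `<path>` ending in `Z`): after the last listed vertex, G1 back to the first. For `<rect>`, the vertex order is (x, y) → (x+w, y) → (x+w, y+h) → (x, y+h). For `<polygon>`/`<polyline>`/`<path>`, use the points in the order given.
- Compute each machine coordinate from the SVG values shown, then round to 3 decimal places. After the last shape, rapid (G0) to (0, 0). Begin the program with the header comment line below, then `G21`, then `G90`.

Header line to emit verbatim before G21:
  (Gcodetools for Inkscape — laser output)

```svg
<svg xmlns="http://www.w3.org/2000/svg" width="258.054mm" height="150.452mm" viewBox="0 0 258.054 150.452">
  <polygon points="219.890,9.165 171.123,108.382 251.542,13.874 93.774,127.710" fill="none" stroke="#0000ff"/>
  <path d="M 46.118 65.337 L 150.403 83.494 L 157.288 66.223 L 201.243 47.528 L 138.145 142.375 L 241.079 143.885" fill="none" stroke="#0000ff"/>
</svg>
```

viewBox `0 0 258.054 150.452` with mm width/height → 1 unit = 1 mm. Flip: y_m = 150.452 − y_svg.

**Shape 1** — `<polygon>` closed polygon, stroke `#0000ff` → cut (S885, F1194). Machine vertices: (219.890,141.287) → (171.123,42.070) → (251.542,136.578) → (93.774,22.742) → (219.890,141.287). Closed: final G1 returns to the first vertex.

**Shape 2** — `<path>` open polyline, stroke `#0000ff` → cut (S885, F1194). Machine vertices: (46.118,85.115) → (150.403,66.958) → (157.288,84.229) → (201.243,102.924) → (138.145,8.077) → (241.079,6.567). Open path.

(Gcodetools for Inkscape — laser output)
G21
G90
G0 X219.890 Y141.287
M3 S885
G1 X171.123 Y42.070 F1194
G1 X251.542 Y136.578
G1 X93.774 Y22.742
G1 X219.890 Y141.287
M5
G0 X46.118 Y85.115
M3 S885
G1 X150.403 Y66.958 F1194
G1 X157.288 Y84.229
G1 X201.243 Y102.924
G1 X138.145 Y8.077
G1 X241.079 Y6.567
M5
G0 X0.000 Y0.000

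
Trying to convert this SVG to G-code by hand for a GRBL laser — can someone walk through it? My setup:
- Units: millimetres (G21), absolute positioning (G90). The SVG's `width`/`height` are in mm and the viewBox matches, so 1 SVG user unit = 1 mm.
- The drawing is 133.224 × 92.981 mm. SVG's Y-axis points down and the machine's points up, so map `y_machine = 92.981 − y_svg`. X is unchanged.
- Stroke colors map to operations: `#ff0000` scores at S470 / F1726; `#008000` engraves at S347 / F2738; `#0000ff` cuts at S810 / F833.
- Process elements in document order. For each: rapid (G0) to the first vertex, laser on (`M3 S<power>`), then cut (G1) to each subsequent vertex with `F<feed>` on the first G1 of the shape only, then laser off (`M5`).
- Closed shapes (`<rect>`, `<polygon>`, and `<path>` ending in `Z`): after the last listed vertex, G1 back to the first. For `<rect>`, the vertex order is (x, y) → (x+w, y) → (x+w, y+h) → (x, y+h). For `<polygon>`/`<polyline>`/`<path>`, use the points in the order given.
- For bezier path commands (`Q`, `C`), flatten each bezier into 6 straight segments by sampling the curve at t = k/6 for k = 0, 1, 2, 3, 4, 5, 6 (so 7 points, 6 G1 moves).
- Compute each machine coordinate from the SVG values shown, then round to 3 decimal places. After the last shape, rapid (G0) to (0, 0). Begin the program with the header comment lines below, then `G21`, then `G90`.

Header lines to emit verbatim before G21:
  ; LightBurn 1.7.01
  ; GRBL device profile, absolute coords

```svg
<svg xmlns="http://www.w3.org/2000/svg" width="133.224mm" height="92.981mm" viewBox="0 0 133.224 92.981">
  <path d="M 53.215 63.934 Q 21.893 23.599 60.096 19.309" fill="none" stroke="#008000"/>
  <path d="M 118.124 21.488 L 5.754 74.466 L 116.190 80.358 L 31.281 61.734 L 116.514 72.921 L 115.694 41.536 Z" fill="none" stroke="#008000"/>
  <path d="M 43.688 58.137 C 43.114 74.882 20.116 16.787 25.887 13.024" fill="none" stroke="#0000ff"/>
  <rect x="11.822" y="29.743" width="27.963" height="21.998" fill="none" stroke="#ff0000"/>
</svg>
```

; LightBurn 1.7.01
; GRBL device profile, absolute coords
G21
G90
G0 X53.215 Y29.047
M3 S347
G1 X44.706 Y41.491 F2738
G1 X40.059 Y51.932
G1 X39.274 Y60.371
G1 X42.352 Y66.807
G1 X49.293 Y71.241
G1 X60.096 Y73.672
M5
G0 X118.124 Y71.493
M3 S347
G1 X5.754 Y18.515 F2738
G1 X116.190 Y12.623
G1 X31.281 Y31.247
G1 X116.514 Y20.060
G1 X115.694 Y51.445
G1 X118.124 Y71.493
M5
G0 X43.688 Y34.844
M3 S810
G1 X41.769 Y32.110 F833
G1 X37.535 Y38.262
G1 X32.408 Y49.710
G1 X27.810 Y62.867
G1 X25.162 Y74.146
G1 X25.887 Y79.957
M5
G0 X11.822 Y63.238
M3 S470
G1 X39.785 Y63.238 F1726
G1 X39.785 Y41.240
G1 X11.822 Y41.240
G1 X11.822 Y63.238
M5
G0 X0.000 Y0.000

1 u = 1 mm; y_m = 92.981 − y.

[1] `<path>` quadratic bezier, #008000→engrave S347 F2738: (53.215,29.047) → (44.706,41.491) → (40.059,51.932) → (39.274,60.371) → (42.352,66.807) → (49.293,71.241) → (60.096,73.672)

[2] `<path>` closed polygon, #008000→engrave S347 F2738: (118.124,71.493) → (5.754,18.515) → (116.190,12.623) → (31.281,31.247) → (116.514,20.060) → (115.694,51.445) → (118.124,71.493) (closed)

[3] `<path>` cubic bezier, #0000ff→cut S810 F833: (43.688,34.844) → (41.769,32.110) → (37.535,38.262) → (32.408,49.710) → (27.810,62.867) → (25.162,74.146) → (25.887,79.957)

[4] `<rect>` rectangle, #ff0000→score S470 F1726: (11.822,63.238) → (39.785,63.238) → (39.785,41.240) → (11.822,41.240) → (11.822,63.238) (closed)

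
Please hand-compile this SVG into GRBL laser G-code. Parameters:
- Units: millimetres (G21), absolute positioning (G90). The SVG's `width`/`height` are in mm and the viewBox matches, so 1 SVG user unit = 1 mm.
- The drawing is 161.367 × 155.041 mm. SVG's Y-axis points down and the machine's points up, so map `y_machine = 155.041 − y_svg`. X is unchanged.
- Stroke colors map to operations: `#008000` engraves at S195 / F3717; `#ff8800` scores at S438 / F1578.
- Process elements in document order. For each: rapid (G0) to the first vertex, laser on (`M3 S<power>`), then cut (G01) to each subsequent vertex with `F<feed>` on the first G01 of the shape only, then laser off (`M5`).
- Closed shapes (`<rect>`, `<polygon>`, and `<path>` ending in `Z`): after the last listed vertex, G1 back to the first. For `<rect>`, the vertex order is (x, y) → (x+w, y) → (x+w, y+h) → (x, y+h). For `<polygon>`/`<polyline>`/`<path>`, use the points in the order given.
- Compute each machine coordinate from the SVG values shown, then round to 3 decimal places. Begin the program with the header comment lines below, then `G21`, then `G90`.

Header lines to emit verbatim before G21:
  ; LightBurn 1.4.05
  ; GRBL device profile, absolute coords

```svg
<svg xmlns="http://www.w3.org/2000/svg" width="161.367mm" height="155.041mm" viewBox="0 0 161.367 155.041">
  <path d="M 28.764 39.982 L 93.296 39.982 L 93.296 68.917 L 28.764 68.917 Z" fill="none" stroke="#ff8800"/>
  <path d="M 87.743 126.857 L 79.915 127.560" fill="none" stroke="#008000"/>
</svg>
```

viewBox `0 0 161.367 155.041` with mm width/height → 1 unit = 1 mm. Flip: y_m = 155.041 − y_svg.

**Shape 1** — `<path>` rectangle, stroke `#ff8800` → score (S438, F1578). Machine vertices: (28.764,115.059) → (93.296,115.059) → (93.296,86.124) → (28.764,86.124) → (28.764,115.059). Closed: final G1 returns to the first vertex.

**Shape 2** — `<path>` line segment, stroke `#008000` → engrave (S195, F3717). Machine vertices: (87.743,28.184) → (79.915,27.481). Open path.

; LightBurn 1.4.05
; GRBL device profile, absolute coords
G21
G90
G0 X28.764 Y115.059
M3 S438
G01 X93.296 Y115.059 F1578
G01 X93.296 Y86.124
G01 X28.764 Y86.124
G01 X28.764 Y115.059
M5
G0 X87.743 Y28.184
M3 S195
G01 X79.915 Y27.481 F3717
M5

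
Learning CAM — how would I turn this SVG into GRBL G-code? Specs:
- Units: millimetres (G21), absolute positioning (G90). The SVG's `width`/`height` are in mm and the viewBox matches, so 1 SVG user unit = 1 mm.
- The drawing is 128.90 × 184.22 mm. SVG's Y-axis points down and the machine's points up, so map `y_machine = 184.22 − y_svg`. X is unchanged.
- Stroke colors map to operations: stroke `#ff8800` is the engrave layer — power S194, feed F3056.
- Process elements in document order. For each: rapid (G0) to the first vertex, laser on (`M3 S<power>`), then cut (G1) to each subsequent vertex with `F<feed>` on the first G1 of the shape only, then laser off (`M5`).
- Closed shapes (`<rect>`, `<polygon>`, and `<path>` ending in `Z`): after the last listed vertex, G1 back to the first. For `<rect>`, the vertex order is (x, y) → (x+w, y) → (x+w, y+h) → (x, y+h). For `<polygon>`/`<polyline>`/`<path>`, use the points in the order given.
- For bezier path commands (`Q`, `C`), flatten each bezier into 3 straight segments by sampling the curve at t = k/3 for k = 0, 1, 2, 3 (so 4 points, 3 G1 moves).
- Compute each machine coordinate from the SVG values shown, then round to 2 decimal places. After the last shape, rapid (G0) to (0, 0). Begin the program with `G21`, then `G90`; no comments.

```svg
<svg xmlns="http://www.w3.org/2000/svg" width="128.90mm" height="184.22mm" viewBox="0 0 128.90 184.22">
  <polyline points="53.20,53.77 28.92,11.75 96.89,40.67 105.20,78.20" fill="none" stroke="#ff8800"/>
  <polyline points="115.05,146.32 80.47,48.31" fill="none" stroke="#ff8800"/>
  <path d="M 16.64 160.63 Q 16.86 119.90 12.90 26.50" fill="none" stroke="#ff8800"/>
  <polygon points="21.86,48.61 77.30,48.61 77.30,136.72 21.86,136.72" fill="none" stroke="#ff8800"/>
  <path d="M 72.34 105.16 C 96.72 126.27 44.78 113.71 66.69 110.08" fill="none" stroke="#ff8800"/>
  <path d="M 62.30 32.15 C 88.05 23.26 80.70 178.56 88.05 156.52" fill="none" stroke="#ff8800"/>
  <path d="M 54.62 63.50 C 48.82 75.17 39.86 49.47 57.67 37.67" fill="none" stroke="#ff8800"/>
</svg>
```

1 u = 1 mm; y_m = 184.22 − y.

[1] `<polyline>` open polyline, #ff8800→engrave S194 F3056: (53.20,130.45) → (28.92,172.47) → (96.89,143.55) → (105.20,106.02)

[2] `<polyline>` line segment, #ff8800→engrave S194 F3056: (115.05,37.90) → (80.47,135.91)

[3] `<path>` quadratic bezier, #ff8800→engrave S194 F3056: (16.64,23.59) → (16.32,56.60) → (15.08,101.31) → (12.90,157.72)

[4] `<polygon>` rectangle, #ff8800→engrave S194 F3056: (21.86,135.61) → (77.30,135.61) → (77.30,47.50) → (21.86,47.50) → (21.86,135.61) (closed)

[5] `<path>` cubic bezier, #ff8800→engrave S194 F3056: (72.34,79.06) → (76.84,67.60) → (63.83,69.11) → (66.69,74.14)

[6] `<path>` cubic bezier, #ff8800→engrave S194 F3056: (62.30,152.07) → (78.79,118.88) → (83.83,52.12) → (88.05,27.70)

[7] `<path>` cubic bezier, #ff8800→engrave S194 F3056: (54.62,120.72) → (48.88,119.61) → (47.67,132.02) → (57.67,146.55)

G21
G90
G0 X53.20 Y130.45
M3 S194
G1 X28.92 Y172.47 F3056
G1 X96.89 Y143.55
G1 X105.20 Y106.02
M5
G0 X115.05 Y37.90
M3 S194
G1 X80.47 Y135.91 F3056
M5
G0 X16.64 Y23.59
M3 S194
G1 X16.32 Y56.60 F3056
G1 X15.08 Y101.31
G1 X12.90 Y157.72
M5
G0 X21.86 Y135.61
M3 S194
G1 X77.30 Y135.61 F3056
G1 X77.30 Y47.50
G1 X21.86 Y47.50
G1 X21.86 Y135.61
M5
G0 X72.34 Y79.06
M3 S194
G1 X76.84 Y67.60 F3056
G1 X63.83 Y69.11
G1 X66.69 Y74.14
M5
G0 X62.30 Y152.07
M3 S194
G1 X78.79 Y118.88 F3056
G1 X83.83 Y52.12
G1 X88.05 Y27.70
M5
G0 X54.62 Y120.72
M3 S194
G1 X48.88 Y119.61 F3056
G1 X47.67 Y132.02
G1 X57.67 Y146.55
M5
G0 X0.00 Y0.00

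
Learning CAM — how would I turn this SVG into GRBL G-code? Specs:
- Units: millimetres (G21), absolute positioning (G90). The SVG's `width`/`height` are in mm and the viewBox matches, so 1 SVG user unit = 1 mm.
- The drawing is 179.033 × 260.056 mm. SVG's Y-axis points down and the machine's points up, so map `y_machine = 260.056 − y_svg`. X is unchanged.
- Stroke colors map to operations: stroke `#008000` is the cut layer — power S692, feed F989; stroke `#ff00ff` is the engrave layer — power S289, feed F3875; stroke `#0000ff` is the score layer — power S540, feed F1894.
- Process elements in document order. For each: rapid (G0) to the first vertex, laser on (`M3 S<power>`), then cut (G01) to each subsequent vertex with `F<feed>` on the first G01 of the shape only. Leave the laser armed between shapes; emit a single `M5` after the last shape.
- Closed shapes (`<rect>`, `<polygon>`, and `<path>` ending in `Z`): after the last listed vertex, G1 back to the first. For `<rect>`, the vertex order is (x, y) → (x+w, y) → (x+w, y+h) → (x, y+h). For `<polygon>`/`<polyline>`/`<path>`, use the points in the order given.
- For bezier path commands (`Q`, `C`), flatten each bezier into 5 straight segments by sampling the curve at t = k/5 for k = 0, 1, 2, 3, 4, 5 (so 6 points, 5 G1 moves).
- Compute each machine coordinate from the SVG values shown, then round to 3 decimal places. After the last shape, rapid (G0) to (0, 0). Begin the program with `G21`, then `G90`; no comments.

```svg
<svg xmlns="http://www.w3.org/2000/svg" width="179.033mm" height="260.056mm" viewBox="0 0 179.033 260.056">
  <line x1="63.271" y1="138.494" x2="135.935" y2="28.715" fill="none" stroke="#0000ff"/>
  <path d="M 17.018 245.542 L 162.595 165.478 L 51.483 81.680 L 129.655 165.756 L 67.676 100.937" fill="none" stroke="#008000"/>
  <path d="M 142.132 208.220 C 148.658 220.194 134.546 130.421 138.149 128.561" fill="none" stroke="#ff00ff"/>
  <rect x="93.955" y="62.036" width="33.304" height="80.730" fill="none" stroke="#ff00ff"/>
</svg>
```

1 u = 1 mm; y_m = 260.056 − y.

[1] `<line>` line segment, #0000ff→score S540 F1894: (63.271,121.562) → (135.935,231.341)

[2] `<path>` open polyline, #008000→cut S692 F989: (17.018,14.514) → (162.595,94.578) → (51.483,178.376) → (129.655,94.300) → (67.676,159.119)

[3] `<path>` cubic bezier, #ff00ff→engrave S289 F3875: (142.132,51.836) → (143.878,55.344) → (142.512,74.168) → (139.874,99.203) → (137.806,121.347) → (138.149,131.495)

[4] `<rect>` rectangle, #ff00ff→engrave S289 F3875: (93.955,198.020) → (127.259,198.020) → (127.259,117.290) → (93.955,117.290) → (93.955,198.020) (closed)

G21
G90
G0 X63.271 Y121.562
M3 S540
G01 X135.935 Y231.341 F1894
G0 X17.018 Y14.514
M3 S692
G01 X162.595 Y94.578 F989
G01 X51.483 Y178.376
G01 X129.655 Y94.300
G01 X67.676 Y159.119
G0 X142.132 Y51.836
M3 S289
G01 X143.878 Y55.344 F3875
G01 X142.512 Y74.168
G01 X139.874 Y99.203
G01 X137.806 Y121.347
G01 X138.149 Y131.495
G0 X93.955 Y198.020
M3 S289
G01 X127.259 Y198.020 F3875
G01 X127.259 Y117.290
G01 X93.955 Y117.290
G01 X93.955 Y198.020
M5
G0 X0.000 Y0.000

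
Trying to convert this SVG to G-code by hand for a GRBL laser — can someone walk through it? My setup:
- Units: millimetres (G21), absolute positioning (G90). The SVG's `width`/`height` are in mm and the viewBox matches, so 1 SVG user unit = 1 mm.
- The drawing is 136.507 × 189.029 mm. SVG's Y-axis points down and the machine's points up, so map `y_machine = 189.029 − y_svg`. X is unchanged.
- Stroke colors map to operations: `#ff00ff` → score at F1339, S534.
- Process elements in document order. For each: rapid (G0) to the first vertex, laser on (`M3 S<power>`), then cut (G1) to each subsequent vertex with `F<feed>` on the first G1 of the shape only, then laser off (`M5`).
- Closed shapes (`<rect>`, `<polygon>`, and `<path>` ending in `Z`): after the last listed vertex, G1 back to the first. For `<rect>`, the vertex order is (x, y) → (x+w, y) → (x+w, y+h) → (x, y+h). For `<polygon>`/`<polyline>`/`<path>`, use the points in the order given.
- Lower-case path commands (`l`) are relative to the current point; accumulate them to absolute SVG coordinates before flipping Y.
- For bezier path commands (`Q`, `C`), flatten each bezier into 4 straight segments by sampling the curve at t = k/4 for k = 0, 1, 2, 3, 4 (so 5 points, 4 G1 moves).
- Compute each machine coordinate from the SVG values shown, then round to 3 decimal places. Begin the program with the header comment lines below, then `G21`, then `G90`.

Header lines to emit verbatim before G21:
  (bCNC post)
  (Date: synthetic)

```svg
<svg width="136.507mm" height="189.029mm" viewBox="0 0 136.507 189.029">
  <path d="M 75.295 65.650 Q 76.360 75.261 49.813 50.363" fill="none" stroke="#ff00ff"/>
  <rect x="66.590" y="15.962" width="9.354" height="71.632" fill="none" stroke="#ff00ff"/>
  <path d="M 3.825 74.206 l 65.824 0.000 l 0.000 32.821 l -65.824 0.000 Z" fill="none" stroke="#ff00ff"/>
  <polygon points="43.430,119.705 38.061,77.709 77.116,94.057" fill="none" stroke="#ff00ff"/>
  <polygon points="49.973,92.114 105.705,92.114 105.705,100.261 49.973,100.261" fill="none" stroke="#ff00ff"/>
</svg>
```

Since the viewBox matches the mm dimensions, user units are millimetres directly. The only transform is the Y-flip y_m = 189.029 − y_svg.

Shape 1 is a quadratic bezier drawn with `<path>`. Its stroke #ff00ff means score at S534, F1339. After flipping Y the toolpath is (75.295,123.379) → (74.102,120.730) → (69.457,122.395) → (61.361,128.374) → (49.813,138.666).

Shape 2 is a rectangle drawn with `<rect>`. Its stroke #ff00ff means score at S534, F1339. After flipping Y the toolpath is (66.590,173.067) → (75.944,173.067) → (75.944,101.435) → (66.590,101.435) → (66.590,173.067), returning to the start.

Shape 3 is a rectangle drawn with `<path>`. Its stroke #ff00ff means score at S534, F1339. After flipping Y the toolpath is (3.825,114.823) → (69.649,114.823) → (69.649,82.002) → (3.825,82.002) → (3.825,114.823), returning to the start.

Shape 4 is a regular polygon drawn with `<polygon>`. Its stroke #ff00ff means score at S534, F1339. After flipping Y the toolpath is (43.430,69.324) → (38.061,111.320) → (77.116,94.972) → (43.430,69.324), returning to the start.

Shape 5 is a rectangle drawn with `<polygon>`. Its stroke #ff00ff means score at S534, F1339. After flipping Y the toolpath is (49.973,96.915) → (105.705,96.915) → (105.705,88.768) → (49.973,88.768) → (49.973,96.915), returning to the start.

(bCNC post)
(Date: synthetic)
G21
G90
G0 X75.295 Y123.379
M3 S534
G1 X74.102 Y120.730 F1339
G1 X69.457 Y122.395
G1 X61.361 Y128.374
G1 X49.813 Y138.666
M5
G0 X66.590 Y173.067
M3 S534
G1 X75.944 Y173.067 F1339
G1 X75.944 Y101.435
G1 X66.590 Y101.435
G1 X66.590 Y173.067
M5
G0 X3.825 Y114.823
M3 S534
G1 X69.649 Y114.823 F1339
G1 X69.649 Y82.002
G1 X3.825 Y82.002
G1 X3.825 Y114.823
M5
G0 X43.430 Y69.324
M3 S534
G1 X38.061 Y111.320 F1339
G1 X77.116 Y94.972
G1 X43.430 Y69.324
M5
G0 X49.973 Y96.915
M3 S534
G1 X105.705 Y96.915 F1339
G1 X105.705 Y88.768
G1 X49.973 Y88.768
G1 X49.973 Y96.915
M5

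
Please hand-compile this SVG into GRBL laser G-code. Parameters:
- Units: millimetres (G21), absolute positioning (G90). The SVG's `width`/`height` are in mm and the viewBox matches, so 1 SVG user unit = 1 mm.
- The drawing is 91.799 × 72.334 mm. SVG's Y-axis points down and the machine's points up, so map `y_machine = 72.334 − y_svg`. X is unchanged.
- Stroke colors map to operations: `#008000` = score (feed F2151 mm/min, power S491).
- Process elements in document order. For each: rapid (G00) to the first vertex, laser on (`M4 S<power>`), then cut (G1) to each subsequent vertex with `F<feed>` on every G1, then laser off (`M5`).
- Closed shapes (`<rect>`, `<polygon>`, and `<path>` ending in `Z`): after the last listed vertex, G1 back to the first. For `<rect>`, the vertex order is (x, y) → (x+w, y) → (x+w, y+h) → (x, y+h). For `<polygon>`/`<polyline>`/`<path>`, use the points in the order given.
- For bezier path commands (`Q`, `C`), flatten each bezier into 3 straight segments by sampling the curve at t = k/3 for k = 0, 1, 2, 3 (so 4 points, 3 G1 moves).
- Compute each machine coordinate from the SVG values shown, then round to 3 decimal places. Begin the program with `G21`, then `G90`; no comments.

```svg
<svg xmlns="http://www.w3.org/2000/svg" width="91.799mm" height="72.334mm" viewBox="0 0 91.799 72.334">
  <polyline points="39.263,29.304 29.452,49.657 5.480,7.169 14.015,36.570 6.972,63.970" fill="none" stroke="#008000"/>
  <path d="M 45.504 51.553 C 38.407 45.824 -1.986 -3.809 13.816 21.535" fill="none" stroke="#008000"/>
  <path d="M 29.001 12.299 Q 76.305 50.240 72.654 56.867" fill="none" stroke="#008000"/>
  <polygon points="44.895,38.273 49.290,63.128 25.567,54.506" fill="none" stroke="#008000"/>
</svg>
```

G21
G90
G00 X39.263 Y43.030
M4 S491
G1 X29.452 Y22.677 F2151
G1 X5.480 Y65.165 F2151
G1 X14.015 Y35.764 F2151
G1 X6.972 Y8.364 F2151
M5
G00 X45.504 Y20.781
M4 S491
G1 X30.623 Y36.742 F2151
G1 X13.431 Y55.554 F2151
G1 X13.816 Y50.799 F2151
M5
G00 X29.001 Y60.035
M4 S491
G1 X54.875 Y38.220 F2151
G1 X69.426 Y23.364 F2151
G1 X72.654 Y15.467 F2151
M5
G00 X44.895 Y34.061
M4 S491
G1 X49.290 Y9.206 F2151
G1 X25.567 Y17.828 F2151
G1 X44.895 Y34.061 F2151
M5

1 u = 1 mm; y_m = 72.334 − y.

[1] `<polyline>` open polyline, #008000→score S491 F2151: (39.263,43.030) → (29.452,22.677) → (5.480,65.165) → (14.015,35.764) → (6.972,8.364)

[2] `<path>` cubic bezier, #008000→score S491 F2151: (45.504,20.781) → (30.623,36.742) → (13.431,55.554) → (13.816,50.799)

[3] `<path>` quadratic bezier, #008000→score S491 F2151: (29.001,60.035) → (54.875,38.220) → (69.426,23.364) → (72.654,15.467)

[4] `<polygon>` regular polygon, #008000→score S491 F2151: (44.895,34.061) → (49.290,9.206) → (25.567,17.828) → (44.895,34.061) (closed)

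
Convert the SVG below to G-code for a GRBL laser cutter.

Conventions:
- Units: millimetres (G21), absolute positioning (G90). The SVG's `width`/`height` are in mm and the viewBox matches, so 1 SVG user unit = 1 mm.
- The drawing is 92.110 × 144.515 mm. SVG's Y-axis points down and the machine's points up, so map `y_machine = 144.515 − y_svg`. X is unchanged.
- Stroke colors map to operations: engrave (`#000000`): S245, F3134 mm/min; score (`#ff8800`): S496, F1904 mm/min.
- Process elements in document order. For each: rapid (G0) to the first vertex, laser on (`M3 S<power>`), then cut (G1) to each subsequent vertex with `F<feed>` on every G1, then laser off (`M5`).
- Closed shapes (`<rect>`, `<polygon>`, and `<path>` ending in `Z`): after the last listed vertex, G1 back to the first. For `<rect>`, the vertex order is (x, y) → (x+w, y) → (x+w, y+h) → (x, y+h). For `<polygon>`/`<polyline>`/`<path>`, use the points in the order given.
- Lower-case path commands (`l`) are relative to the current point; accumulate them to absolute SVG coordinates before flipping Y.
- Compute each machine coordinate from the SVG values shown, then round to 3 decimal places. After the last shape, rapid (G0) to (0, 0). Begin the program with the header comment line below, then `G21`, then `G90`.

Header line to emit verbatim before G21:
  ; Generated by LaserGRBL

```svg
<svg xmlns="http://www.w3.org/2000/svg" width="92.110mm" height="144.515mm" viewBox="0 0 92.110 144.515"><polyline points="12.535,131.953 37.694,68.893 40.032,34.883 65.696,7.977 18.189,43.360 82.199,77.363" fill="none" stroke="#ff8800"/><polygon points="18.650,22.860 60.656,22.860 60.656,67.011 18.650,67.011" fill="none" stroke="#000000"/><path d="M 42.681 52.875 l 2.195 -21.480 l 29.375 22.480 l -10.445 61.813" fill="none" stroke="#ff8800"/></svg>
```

viewBox `0 0 92.110 144.515` with mm width/height → 1 unit = 1 mm. Flip: y_m = 144.515 − y_svg.

**Shape 1** — `<polyline>` open polyline, stroke `#ff8800` → score (S496, F1904). Machine vertices: (12.535,12.562) → (37.694,75.622) → (40.032,109.632) → (65.696,136.538) → (18.189,101.155) → (82.199,67.152). Open path.

**Shape 2** — `<polygon>` rectangle, stroke `#000000` → engrave (S245, F3134). Machine vertices: (18.650,121.655) → (60.656,121.655) → (60.656,77.504) → (18.650,77.504) → (18.650,121.655). Closed: final G1 returns to the first vertex.

**Shape 3** — `<path>` open polyline, stroke `#ff8800` → score (S496, F1904). Machine vertices: (42.681,91.640) → (44.876,113.120) → (74.251,90.640) → (63.806,28.827). Open path.

; Generated by LaserGRBL
G21
G90
G0 X12.535 Y12.562
M3 S496
G1 X37.694 Y75.622 F1904
G1 X40.032 Y109.632 F1904
G1 X65.696 Y136.538 F1904
G1 X18.189 Y101.155 F1904
G1 X82.199 Y67.152 F1904
M5
G0 X18.650 Y121.655
M3 S245
G1 X60.656 Y121.655 F3134
G1 X60.656 Y77.504 F3134
G1 X18.650 Y77.504 F3134
G1 X18.650 Y121.655 F3134
M5
G0 X42.681 Y91.640
M3 S496
G1 X44.876 Y113.120 F1904
G1 X74.251 Y90.640 F1904
G1 X63.806 Y28.827 F1904
M5
G0 X0.000 Y0.000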